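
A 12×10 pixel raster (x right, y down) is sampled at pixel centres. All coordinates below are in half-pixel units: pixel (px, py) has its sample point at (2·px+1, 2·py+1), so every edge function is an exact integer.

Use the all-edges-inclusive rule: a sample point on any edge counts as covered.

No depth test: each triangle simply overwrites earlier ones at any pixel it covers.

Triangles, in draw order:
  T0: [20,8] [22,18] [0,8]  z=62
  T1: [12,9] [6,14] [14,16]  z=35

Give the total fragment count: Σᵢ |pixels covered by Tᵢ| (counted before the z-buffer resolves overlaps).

T0:
  2·area = 200
  edge (20, 8)→(22, 18): d=(2,10) inclusive
  edge (22, 18)→(0, 8): d=(-22,-10) inclusive
  edge (0, 8)→(20, 8): d=(20,0) inclusive
    (9,1)@(19, 3): e=[0,300,-100] → ·  [on edge]
    (1,4)@(3, 9): e=[172,8,20] → █
    (2,4)@(5, 9): e=[152,28,20] → █
    (3,4)@(7, 9): e=[132,48,20] → █
    (4,4)@(9, 9): e=[112,68,20] → █
    (5,4)@(11, 9): e=[92,88,20] → █
    (6,4)@(13, 9): e=[72,108,20] → █
    (7,4)@(15, 9): e=[52,128,20] → █
    (8,4)@(17, 9): e=[32,148,20] → █
    (9,4)@(19, 9): e=[12,168,20] → █
    (10,4)@(21, 9): e=[-8,188,20] → ·
    (1,5)@(3, 11): e=[176,-36,60] → ·
    (5,6)@(11, 13): e=[100,0,100] → █  [on edge]
    (10,6)@(21, 13): e=[0,100,100] → █  [on edge]
  covered (26 px):
    · · · · · · · · · · · ·
    · · · · · · · · · · · ·
    · · · · · · · · · · · ·
    · · · · · · · · · · · ·
    · █ █ █ █ █ █ █ █ █ · ·
    · · · █ █ █ █ █ █ █ · ·
    · · · · · █ █ █ █ █ █ ·
    · · · · · · · · █ █ █ ·
    · · · · · · · · · · █ ·
    · · · · · · · · · · · ·
T1:
  2·area = 52  (B↔C swapped to make it positive)
  edge (12, 9)→(14, 16): d=(2,7) inclusive
  edge (14, 16)→(6, 14): d=(-8,-2) inclusive
  edge (6, 14)→(12, 9): d=(6,-5) inclusive
    (5,5)@(11, 11): e=[11,34,7] → █
    (6,5)@(13, 11): e=[-3,38,17] → ·
    (4,6)@(9, 13): e=[29,14,9] → █
    (6,6)@(13, 13): e=[1,22,29] → █
    (7,6)@(15, 13): e=[-13,26,39] → ·
    (4,7)@(9, 15): e=[33,-2,21] → ·
    (5,7)@(11, 15): e=[19,2,31] → █
    (7,7)@(15, 15): e=[-9,10,51] → ·
    (5,8)@(11, 17): e=[23,-14,43] → ·
    (6,8)@(13, 17): e=[9,-10,53] → ·
  covered (6 px):
    · · · · · · · · · · · ·
    · · · · · · · · · · · ·
    · · · · · · · · · · · ·
    · · · · · · · · · · · ·
    · · · · · · · · · · · ·
    · · · · · █ · · · · · ·
    · · · · █ █ █ · · · · ·
    · · · · · █ █ · · · · ·
    · · · · · · · · · · · ·
    · · · · · · · · · · · ·

Answer: 32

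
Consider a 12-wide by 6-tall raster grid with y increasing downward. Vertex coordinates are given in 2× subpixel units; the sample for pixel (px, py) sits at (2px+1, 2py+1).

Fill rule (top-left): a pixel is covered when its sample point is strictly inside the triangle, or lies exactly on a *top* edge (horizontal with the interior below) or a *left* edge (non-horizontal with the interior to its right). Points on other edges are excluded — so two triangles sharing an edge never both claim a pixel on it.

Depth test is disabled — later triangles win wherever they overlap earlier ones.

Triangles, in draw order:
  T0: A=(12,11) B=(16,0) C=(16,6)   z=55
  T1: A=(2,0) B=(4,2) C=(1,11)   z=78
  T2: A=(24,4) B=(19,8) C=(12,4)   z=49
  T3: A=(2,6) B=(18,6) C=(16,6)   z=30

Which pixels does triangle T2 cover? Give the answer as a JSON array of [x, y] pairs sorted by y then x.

T0:
  2·area = 24
  edge (12, 11)→(16, 0): d=(4,-11) top-left  bias=+0
  edge (16, 0)→(16, 6): d=(0,6) right/bottom  bias=-1
  edge (16, 6)→(12, 11): d=(-4,5) right/bottom  bias=-1
    (7,1)@(15, 3): e=[1,6,17] → X
    (8,1)@(17, 3): e=[23,-6,7] → .
    (7,2)@(15, 5): e=[9,6,9] → X
    (8,2)@(17, 5): e=[31,-6,-1] → .
    (7,3)@(15, 7): e=[17,6,1] → X
    (8,3)@(17, 7): e=[39,-6,-9] → .
    (6,4)@(13, 9): e=[3,18,3] → X
    (7,4)@(15, 9): e=[25,6,-7] → .
    (6,5)@(13, 11): e=[11,18,-5] → .
  covered (4 px):
    . . . . . . . . . . . .
    . . . . . . . X . . . .
    . . . . . . . X . . . .
    . . . . . . . X . . . .
    . . . . . . X . . . . .
    . . . . . . . . . . . .
T1:
  2·area = 24
  edge (2, 0)→(4, 2): d=(2,2) right/bottom  bias=-1
  edge (4, 2)→(1, 11): d=(-3,9) right/bottom  bias=-1
  edge (1, 11)→(2, 0): d=(1,-11) top-left  bias=+0
    (1,0)@(3, 1): e=[0,12,12] → .  [on edge]
    (1,1)@(3, 3): e=[4,6,14] → X
    (2,1)@(5, 3): e=[0,-12,36] → .  [on edge]
    (1,2)@(3, 5): e=[8,0,16] → .  [on edge]
    (3,2)@(7, 5): e=[0,-36,60] → .  [on edge]
    (4,3)@(9, 7): e=[0,-60,84] → .  [on edge]
    (5,4)@(11, 9): e=[0,-84,108] → .  [on edge]
    (0,5)@(1, 11): e=[24,0,0] → .  [on edge]
    (6,5)@(13, 11): e=[0,-108,132] → .  [on edge]
  covered (1 px):
    . . . . . . . . . . . .
    . X . . . . . . . . . .
    . . . . . . . . . . . .
    . . . . . . . . . . . .
    . . . . . . . . . . . .
    . . . . . . . . . . . .
T2:
  2·area = 48
  edge (24, 4)→(19, 8): d=(-5,4) right/bottom  bias=-1
  edge (19, 8)→(12, 4): d=(-7,-4) top-left  bias=+0
  edge (12, 4)→(24, 4): d=(12,0) top-left  bias=+0
    (7,2)@(15, 5): e=[31,5,12] → X
    (8,2)@(17, 5): e=[23,13,12] → X
    (9,2)@(19, 5): e=[15,21,12] → X
    (10,2)@(21, 5): e=[7,29,12] → X
    (11,2)@(23, 5): e=[-1,37,12] → .
    (7,3)@(15, 7): e=[21,-9,36] → .
    (8,3)@(17, 7): e=[13,-1,36] → .
    (9,3)@(19, 7): e=[5,7,36] → X
    (10,3)@(21, 7): e=[-3,15,36] → .
    (9,4)@(19, 9): e=[-5,-7,60] → .
  covered (5 px):
    . . . . . . . . . . . .
    . . . . . . . . . . . .
    . . . . . . . X X X X .
    . . . . . . . . . X . .
    . . . . . . . . . . . .
    . . . . . . . . . . . .
T3:
  degenerate (2·area = 0) — covers nothing

Final: [[7,2],[8,2],[9,2],[10,2],[9,3]]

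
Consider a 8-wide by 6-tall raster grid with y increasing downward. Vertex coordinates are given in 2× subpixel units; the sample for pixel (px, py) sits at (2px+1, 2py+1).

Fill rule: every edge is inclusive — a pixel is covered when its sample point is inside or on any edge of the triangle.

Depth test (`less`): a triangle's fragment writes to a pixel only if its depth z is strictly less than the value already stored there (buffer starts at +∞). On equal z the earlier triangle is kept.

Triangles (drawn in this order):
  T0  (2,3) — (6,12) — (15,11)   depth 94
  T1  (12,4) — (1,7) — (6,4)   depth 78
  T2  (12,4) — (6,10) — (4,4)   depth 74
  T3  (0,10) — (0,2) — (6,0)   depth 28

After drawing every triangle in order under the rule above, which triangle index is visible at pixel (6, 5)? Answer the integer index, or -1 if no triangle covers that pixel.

T0:
  2·area = 85  (B↔C swapped to make it positive)
  edge (2, 3)→(15, 11): d=(13,8) inclusive
  edge (15, 11)→(6, 12): d=(-9,1) inclusive
  edge (6, 12)→(2, 3): d=(-4,-9) inclusive
    (1,2)@(3, 5): e=[18,66,1] → X
    (2,2)@(5, 5): e=[2,64,19] → X
    (3,2)@(7, 5): e=[-14,62,37] → .
    (1,3)@(3, 7): e=[44,48,-7] → .
    (2,3)@(5, 7): e=[28,46,11] → X
    (3,3)@(7, 7): e=[12,44,29] → X
    (4,3)@(9, 7): e=[-4,42,47] → .
    (2,4)@(5, 9): e=[54,28,3] → X
    (4,4)@(9, 9): e=[22,24,39] → X
    (5,4)@(11, 9): e=[6,22,57] → X
    (6,4)@(13, 9): e=[-10,20,75] → .
    (2,5)@(5, 11): e=[80,10,-5] → .
    (7,5)@(15, 11): e=[0,0,85] → X  [on edge]
  covered (13 px):
    . . . . . . . .
    . . . . . . . .
    . X X . . . . .
    . . X X . . . .
    . . X X X X . .
    . . . X X X X X
T1:
  2·area = 18
  edge (12, 4)→(1, 7): d=(-11,3) inclusive
  edge (1, 7)→(6, 4): d=(5,-3) inclusive
  edge (6, 4)→(12, 4): d=(6,0) inclusive
    (5,0)@(11, 1): e=[36,0,-18] → .  [on edge]
    (2,2)@(5, 5): e=[10,2,6] → X
    (3,2)@(7, 5): e=[4,8,6] → X
    (4,2)@(9, 5): e=[-2,14,6] → .
    (0,3)@(1, 7): e=[0,0,18] → X  [on edge]
    (1,3)@(3, 7): e=[-6,6,18] → .
    (2,3)@(5, 7): e=[-12,12,18] → .
    (3,3)@(7, 7): e=[-18,18,18] → .
    (0,4)@(1, 9): e=[-22,10,30] → .
  covered (3 px):
    . . . . . . . .
    . . . . . . . .
    . . X X . . . .
    X . . . . . . .
    . . . . . . . .
    . . . . . . . .
T2:
  2·area = 48
  edge (12, 4)→(6, 10): d=(-6,6) inclusive
  edge (6, 10)→(4, 4): d=(-2,-6) inclusive
  edge (4, 4)→(12, 4): d=(8,0) inclusive
    (1,0)@(3, 1): e=[72,0,-24] → .  [on edge]
    (7,0)@(15, 1): e=[0,72,-24] → .  [on edge]
    (6,1)@(13, 3): e=[0,56,-8] → .  [on edge]
    (2,2)@(5, 5): e=[36,4,8] → X
    (3,2)@(7, 5): e=[24,16,8] → X
    (4,2)@(9, 5): e=[12,28,8] → X
    (5,2)@(11, 5): e=[0,40,8] → X  [on edge]
    (6,2)@(13, 5): e=[-12,52,8] → .
    (2,3)@(5, 7): e=[24,0,24] → X  [on edge]
    (4,3)@(9, 7): e=[0,24,24] → X  [on edge]
    (5,3)@(11, 7): e=[-12,36,24] → .
    (2,4)@(5, 9): e=[12,-4,40] → .
    (3,4)@(7, 9): e=[0,8,40] → X  [on edge]
    (2,5)@(5, 11): e=[0,-8,56] → .  [on edge]
  covered (8 px):
    . . . . . . . .
    . . . . . . . .
    . . X X X X . .
    . . X X X . . .
    . . . X . . . .
    . . . . . . . .
T3:
  2·area = 48
  edge (0, 10)→(0, 2): d=(0,-8) inclusive
  edge (0, 2)→(6, 0): d=(6,-2) inclusive
  edge (6, 0)→(0, 10): d=(-6,10) inclusive
    (1,0)@(3, 1): e=[24,0,24] → X  [on edge]
    (2,0)@(5, 1): e=[40,4,4] → X
    (3,0)@(7, 1): e=[56,8,-16] → .
    (0,1)@(1, 3): e=[8,8,32] → X
    (2,1)@(5, 3): e=[40,16,-8] → .
    (0,2)@(1, 5): e=[8,20,20] → X
    (1,2)@(3, 5): e=[24,24,0] → X  [on edge]
    (2,2)@(5, 5): e=[40,28,-20] → .
    (0,3)@(1, 7): e=[8,32,8] → X
    (1,3)@(3, 7): e=[24,36,-12] → .
    (0,4)@(1, 9): e=[8,44,-4] → .
  covered (7 px):
    . X X . . . . .
    X X . . . . . .
    X X . . . . . .
    X . . . . . . .
    . . . . . . . .
    . . . . . . . .

Z-buffer (winner per pixel, '.' = empty):
  . 3 3 . . . . .
  3 3 . . . . . .
  3 3 2 2 2 2 . .
  3 . 2 2 2 . . .
  . . 0 2 0 0 . .
  . . . 0 0 0 0 0

Answer: 0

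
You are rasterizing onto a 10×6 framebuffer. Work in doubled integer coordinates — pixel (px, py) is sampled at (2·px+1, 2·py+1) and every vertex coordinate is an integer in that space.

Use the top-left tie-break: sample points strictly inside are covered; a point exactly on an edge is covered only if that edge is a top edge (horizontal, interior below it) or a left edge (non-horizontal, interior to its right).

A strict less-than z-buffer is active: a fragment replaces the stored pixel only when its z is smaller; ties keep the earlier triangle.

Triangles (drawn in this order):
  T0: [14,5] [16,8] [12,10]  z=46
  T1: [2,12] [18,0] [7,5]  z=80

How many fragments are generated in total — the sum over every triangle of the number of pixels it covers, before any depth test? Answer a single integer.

T0:
  2·area = 16
  edge (14, 5)→(16, 8): d=(2,3) right/bottom  bias=-1
  edge (16, 8)→(12, 10): d=(-4,2) right/bottom  bias=-1
  edge (12, 10)→(14, 5): d=(2,-5) top-left  bias=+0
    (7,3)@(15, 7): e=[1,6,9] → █
    (8,3)@(17, 7): e=[-5,2,19] → ·
    (6,4)@(13, 9): e=[11,2,3] → █
    (7,4)@(15, 9): e=[5,-2,13] → ·
    (6,5)@(13, 11): e=[15,-6,7] → ·
  covered (2 px):
    · · · · · · · · · ·
    · · · · · · · · · ·
    · · · · · · · · · ·
    · · · · · · · █ · ·
    · · · · · · █ · · ·
    · · · · · · · · · ·
T1:
  2·area = 52  (B↔C swapped to make it positive)
  edge (2, 12)→(7, 5): d=(5,-7) top-left  bias=+0
  edge (7, 5)→(18, 0): d=(11,-5) top-left  bias=+0
  edge (18, 0)→(2, 12): d=(-16,12) right/bottom  bias=-1
    (6,1)@(13, 3): e=[32,8,12] → █
    (7,1)@(15, 3): e=[46,18,-12] → ·
    (3,2)@(7, 5): e=[0,0,52] → █  [on edge]
    (4,2)@(9, 5): e=[14,10,28] → █
    (5,2)@(11, 5): e=[28,20,4] → █
    (6,2)@(13, 5): e=[42,30,-20] → ·
    (3,3)@(7, 7): e=[10,22,20] → █
    (4,3)@(9, 7): e=[24,32,-4] → ·
    (5,3)@(11, 7): e=[38,42,-28] → ·
    (2,4)@(5, 9): e=[6,34,12] → █
    (3,4)@(7, 9): e=[20,44,-12] → ·
    (1,5)@(3, 11): e=[2,46,4] → █
  covered (7 px):
    · · · · · · · · · ·
    · · · · · · █ · · ·
    · · · █ █ █ · · · ·
    · · · █ · · · · · ·
    · · █ · · · · · · ·
    · █ · · · · · · · ·

Result: 9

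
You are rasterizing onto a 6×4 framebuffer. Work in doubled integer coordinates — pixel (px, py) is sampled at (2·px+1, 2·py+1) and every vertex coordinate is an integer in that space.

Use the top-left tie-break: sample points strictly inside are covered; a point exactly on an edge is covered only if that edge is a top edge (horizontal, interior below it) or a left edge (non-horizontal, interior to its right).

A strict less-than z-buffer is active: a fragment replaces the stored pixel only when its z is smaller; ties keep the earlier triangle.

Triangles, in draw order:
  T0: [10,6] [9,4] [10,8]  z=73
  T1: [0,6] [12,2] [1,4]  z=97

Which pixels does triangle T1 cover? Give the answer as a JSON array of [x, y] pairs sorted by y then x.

T0:
  2·area = 2  (B↔C swapped to make it positive)
  edge (10, 6)→(10, 8): d=(0,2) right/bottom  bias=-1
  edge (10, 8)→(9, 4): d=(-1,-4) top-left  bias=+0
  edge (9, 4)→(10, 6): d=(1,2) right/bottom  bias=-1
  covered (0 px):
    · · · · · ·
    · · · · · ·
    · · · · · ·
    · · · · · ·
T1:
  2·area = 20  (B↔C swapped to make it positive)
  edge (0, 6)→(1, 4): d=(1,-2) top-left  bias=+0
  edge (1, 4)→(12, 2): d=(11,-2) top-left  bias=+0
  edge (12, 2)→(0, 6): d=(-12,4) right/bottom  bias=-1
    (3,1)@(7, 3): e=[11,1,8] → #
    (4,1)@(9, 3): e=[15,5,0] → ·  [on edge]
    (0,2)@(1, 5): e=[1,11,8] → #
    (1,2)@(3, 5): e=[5,15,0] → ·  [on edge]
    (3,2)@(7, 5): e=[13,23,-16] → ·
    (0,3)@(1, 7): e=[3,33,-16] → ·
  covered (2 px):
    · · · · · ·
    · · · # · ·
    # · · · · ·
    · · · · · ·

Result: [[3,1],[0,2]]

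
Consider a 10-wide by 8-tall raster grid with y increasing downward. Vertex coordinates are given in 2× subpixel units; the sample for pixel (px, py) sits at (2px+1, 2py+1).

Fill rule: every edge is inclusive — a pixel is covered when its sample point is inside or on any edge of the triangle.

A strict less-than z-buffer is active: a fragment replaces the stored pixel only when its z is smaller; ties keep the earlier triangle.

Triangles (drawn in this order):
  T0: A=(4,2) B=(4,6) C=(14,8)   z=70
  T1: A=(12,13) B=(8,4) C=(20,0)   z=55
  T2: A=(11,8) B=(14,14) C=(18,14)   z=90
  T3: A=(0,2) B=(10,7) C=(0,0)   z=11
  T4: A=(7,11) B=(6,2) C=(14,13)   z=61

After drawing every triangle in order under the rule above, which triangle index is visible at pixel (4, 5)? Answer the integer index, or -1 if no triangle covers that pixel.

T0:
  2·area = 40  (B↔C swapped to make it positive)
  edge (4, 2)→(14, 8): d=(10,6) inclusive
  edge (14, 8)→(4, 6): d=(-10,-2) inclusive
  edge (4, 6)→(4, 2): d=(0,-4) inclusive
    (2,1)@(5, 3): e=[4,32,4] → X
    (3,1)@(7, 3): e=[-8,36,12] → .
    (2,2)@(5, 5): e=[24,12,4] → X
    (3,2)@(7, 5): e=[12,16,12] → X
    (4,2)@(9, 5): e=[0,20,20] → X  [on edge]
    (5,2)@(11, 5): e=[-12,24,28] → .
    (2,3)@(5, 7): e=[44,-8,4] → .
    (3,3)@(7, 7): e=[32,-4,12] → .
    (4,3)@(9, 7): e=[20,0,20] → X  [on edge]
    (5,3)@(11, 7): e=[8,4,28] → X
    (6,3)@(13, 7): e=[-4,8,36] → .
    (4,4)@(9, 9): e=[40,-20,20] → .
    (9,4)@(19, 9): e=[-20,0,60] → .  [on edge]
    (9,5)@(19, 11): e=[0,-20,60] → .  [on edge]
  covered (6 px):
    . . . . . . . . . .
    . . X . . . . . . .
    . . X X X . . . . .
    . . . . X X . . . .
    . . . . . . . . . .
    . . . . . . . . . .
    . . . . . . . . . .
    . . . . . . . . . .
T1:
  2·area = 124
  edge (12, 13)→(8, 4): d=(-4,-9) inclusive
  edge (8, 4)→(20, 0): d=(12,-4) inclusive
  edge (20, 0)→(12, 13): d=(-8,13) inclusive
    (8,0)@(17, 1): e=[93,0,31] → X  [on edge]
    (9,0)@(19, 1): e=[111,8,5] → X
    (5,1)@(11, 3): e=[31,0,93] → X  [on edge]
    (6,1)@(13, 3): e=[49,8,67] → X
    (7,1)@(15, 3): e=[67,16,41] → X
    (9,1)@(19, 3): e=[103,32,-11] → .
    (2,2)@(5, 5): e=[-31,0,155] → .  [on edge]
    (4,2)@(9, 5): e=[5,16,103] → X
    (8,2)@(17, 5): e=[77,48,-1] → .
    (4,3)@(9, 7): e=[-3,40,87] → .
    (5,3)@(11, 7): e=[15,48,61] → X
    (8,3)@(17, 7): e=[69,72,-17] → .
  covered (16 px):
    . . . . . . . . X X
    . . . . . X X X X .
    . . . . X X X X . .
    . . . . . X X X . .
    . . . . . X X . . .
    . . . . . . X . . .
    . . . . . . . . . .
    . . . . . . . . . .
T2:
  2·area = 24  (B↔C swapped to make it positive)
  edge (11, 8)→(18, 14): d=(7,6) inclusive
  edge (18, 14)→(14, 14): d=(-4,0) inclusive
  edge (14, 14)→(11, 8): d=(-3,-6) inclusive
    (6,5)@(13, 11): e=[9,12,3] → X
    (7,5)@(15, 11): e=[-3,12,15] → .
    (6,6)@(13, 13): e=[23,4,-3] → .
    (7,6)@(15, 13): e=[11,4,9] → X
    (8,6)@(17, 13): e=[-1,4,21] → .
    (7,7)@(15, 15): e=[25,-4,3] → .
  covered (2 px):
    . . . . . . . . . .
    . . . . . . . . . .
    . . . . . . . . . .
    . . . . . . . . . .
    . . . . . . . . . .
    . . . . . . X . . .
    . . . . . . . X . .
    . . . . . . . . . .
T3:
  2·area = 20  (B↔C swapped to make it positive)
  edge (0, 2)→(0, 0): d=(0,-2) inclusive
  edge (0, 0)→(10, 7): d=(10,7) inclusive
  edge (10, 7)→(0, 2): d=(-10,-5) inclusive
    (0,0)@(1, 1): e=[2,3,15] → X
    (1,0)@(3, 1): e=[6,-11,25] → .
    (0,1)@(1, 3): e=[2,23,-5] → .
    (1,1)@(3, 3): e=[6,9,5] → X
    (2,1)@(5, 3): e=[10,-5,15] → .
    (1,2)@(3, 5): e=[6,29,-15] → .
    (3,2)@(7, 5): e=[14,1,5] → X
    (4,2)@(9, 5): e=[18,-13,15] → .
    (3,3)@(7, 7): e=[14,21,-15] → .
  covered (3 px):
    X . . . . . . . . .
    . X . . . . . . . .
    . . . X . . . . . .
    . . . . . . . . . .
    . . . . . . . . . .
    . . . . . . . . . .
    . . . . . . . . . .
    . . . . . . . . . .
T4:
  2·area = 61
  edge (7, 11)→(6, 2): d=(-1,-9) inclusive
  edge (6, 2)→(14, 13): d=(8,11) inclusive
  edge (14, 13)→(7, 11): d=(-7,-2) inclusive
    (3,2)@(7, 5): e=[6,13,42] → X
    (4,2)@(9, 5): e=[24,-9,46] → .
    (3,3)@(7, 7): e=[4,29,28] → X
    (4,3)@(9, 7): e=[22,7,32] → X
    (5,3)@(11, 7): e=[40,-15,36] → .
    (3,4)@(7, 9): e=[2,45,14] → X
    (5,4)@(11, 9): e=[38,1,22] → X
    (6,4)@(13, 9): e=[56,-21,26] → .
    (3,5)@(7, 11): e=[0,61,0] → X  [on edge]
    (6,5)@(13, 11): e=[54,-5,12] → .
    (3,6)@(7, 13): e=[-2,77,-14] → .
    (4,6)@(9, 13): e=[16,55,-10] → .
  covered (9 px):
    . . . . . . . . . .
    . . . . . . . . . .
    . . . X . . . . . .
    . . . X X . . . . .
    . . . X X X . . . .
    . . . X X X . . . .
    . . . . . . . . . .
    . . . . . . . . . .

Z-buffer (winner per pixel, '.' = empty):
  3 . . . . . . . 1 1
  . 3 0 . . 1 1 1 1 .
  . . 0 3 1 1 1 1 . .
  . . . 4 4 1 1 1 . .
  . . . 4 4 1 1 . . .
  . . . 4 4 4 1 . . .
  . . . . . . . 2 . .
  . . . . . . . . . .

Result: 4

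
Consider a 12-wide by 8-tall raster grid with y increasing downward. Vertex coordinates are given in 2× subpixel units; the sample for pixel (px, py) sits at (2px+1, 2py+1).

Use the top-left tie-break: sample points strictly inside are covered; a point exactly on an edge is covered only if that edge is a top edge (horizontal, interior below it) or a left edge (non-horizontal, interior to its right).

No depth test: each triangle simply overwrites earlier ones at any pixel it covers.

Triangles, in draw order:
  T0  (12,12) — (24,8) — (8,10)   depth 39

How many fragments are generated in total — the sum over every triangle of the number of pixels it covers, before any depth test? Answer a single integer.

T0:
  2·area = 40  (B↔C swapped to make it positive)
  edge (12, 12)→(8, 10): d=(-4,-2) top-left  bias=+0
  edge (8, 10)→(24, 8): d=(16,-2) top-left  bias=+0
  edge (24, 8)→(12, 12): d=(-12,4) right/bottom  bias=-1
    (8,4)@(17, 9): e=[22,2,16] → #
    (9,4)@(19, 9): e=[26,6,8] → #
    (10,4)@(21, 9): e=[30,10,0] → ·  [on edge]
    (5,5)@(11, 11): e=[2,22,16] → #
    (6,5)@(13, 11): e=[6,26,8] → #
    (7,5)@(15, 11): e=[10,30,0] → ·  [on edge]
    (8,5)@(17, 11): e=[14,34,-8] → ·
    (9,5)@(19, 11): e=[18,38,-16] → ·
    (4,6)@(9, 13): e=[-10,50,0] → ·  [on edge]
    (5,6)@(11, 13): e=[-6,54,-8] → ·
    (6,6)@(13, 13): e=[-2,58,-16] → ·
    (1,7)@(3, 15): e=[-30,70,0] → ·  [on edge]
  covered (4 px):
    · · · · · · · · · · · ·
    · · · · · · · · · · · ·
    · · · · · · · · · · · ·
    · · · · · · · · · · · ·
    · · · · · · · · # # · ·
    · · · · · # # · · · · ·
    · · · · · · · · · · · ·
    · · · · · · · · · · · ·

Final: 4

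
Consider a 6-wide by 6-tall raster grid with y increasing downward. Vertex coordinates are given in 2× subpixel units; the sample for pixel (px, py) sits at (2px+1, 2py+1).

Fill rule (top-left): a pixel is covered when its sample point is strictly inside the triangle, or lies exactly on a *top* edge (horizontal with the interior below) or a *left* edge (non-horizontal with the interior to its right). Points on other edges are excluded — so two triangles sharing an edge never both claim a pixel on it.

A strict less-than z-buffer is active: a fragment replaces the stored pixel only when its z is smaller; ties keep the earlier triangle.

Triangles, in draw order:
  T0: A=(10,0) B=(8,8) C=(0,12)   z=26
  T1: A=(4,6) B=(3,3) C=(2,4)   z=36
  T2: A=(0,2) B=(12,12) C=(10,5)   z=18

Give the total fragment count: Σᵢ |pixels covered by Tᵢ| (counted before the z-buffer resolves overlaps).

T0:
  2·area = 56
  edge (10, 0)→(8, 8): d=(-2,8) right/bottom  bias=-1
  edge (8, 8)→(0, 12): d=(-8,4) right/bottom  bias=-1
  edge (0, 12)→(10, 0): d=(10,-12) top-left  bias=+0
    (4,1)@(9, 3): e=[2,36,18] → #
    (5,1)@(11, 3): e=[-14,28,42] → ·
    (3,2)@(7, 5): e=[14,28,14] → #
    (4,2)@(9, 5): e=[-2,20,38] → ·
    (2,3)@(5, 7): e=[26,20,10] → #
    (4,3)@(9, 7): e=[-6,4,58] → ·
    (1,4)@(3, 9): e=[38,12,6] → #
    (3,4)@(7, 9): e=[6,-4,54] → ·
    (0,5)@(1, 11): e=[50,4,2] → #
    (1,5)@(3, 11): e=[34,-4,26] → ·
    (2,5)@(5, 11): e=[18,-12,50] → ·
  covered (7 px):
    · · · · · ·
    · · · · # ·
    · · · # · ·
    · · # # · ·
    · # # · · ·
    # · · · · ·
T1:
  2·area = 4  (B↔C swapped to make it positive)
  edge (4, 6)→(2, 4): d=(-2,-2) top-left  bias=+0
  edge (2, 4)→(3, 3): d=(1,-1) top-left  bias=+0
  edge (3, 3)→(4, 6): d=(1,3) right/bottom  bias=-1
    (2,0)@(5, 1): e=[12,0,-8] → ·  [on edge]
    (0,1)@(1, 3): e=[0,-2,6] → ·  [on edge]
    (1,1)@(3, 3): e=[4,0,0] → ·  [on edge]
    (0,2)@(1, 5): e=[-4,0,8] → ·  [on edge]
    (1,2)@(3, 5): e=[0,2,2] → #  [on edge]
    (2,2)@(5, 5): e=[4,4,-4] → ·
    (1,3)@(3, 7): e=[-4,4,4] → ·
    (2,3)@(5, 7): e=[0,6,-2] → ·  [on edge]
    (2,4)@(5, 9): e=[-4,8,0] → ·  [on edge]
    (3,4)@(7, 9): e=[0,10,-6] → ·  [on edge]
    (4,5)@(9, 11): e=[0,14,-10] → ·  [on edge]
  covered (1 px):
    · · · · · ·
    · · · · · ·
    · # · · · ·
    · · · · · ·
    · · · · · ·
    · · · · · ·
T2:
  2·area = 64  (B↔C swapped to make it positive)
  edge (0, 2)→(10, 5): d=(10,3) right/bottom  bias=-1
  edge (10, 5)→(12, 12): d=(2,7) right/bottom  bias=-1
  edge (12, 12)→(0, 2): d=(-12,-10) top-left  bias=+0
    (1,1)@(3, 3): e=[1,45,18] → #
    (2,1)@(5, 3): e=[-5,31,38] → ·
    (1,2)@(3, 5): e=[21,49,-6] → ·
    (2,2)@(5, 5): e=[15,35,14] → #
    (3,2)@(7, 5): e=[9,21,34] → #
    (4,2)@(9, 5): e=[3,7,54] → #
    (5,2)@(11, 5): e=[-3,-7,74] → ·
    (2,3)@(5, 7): e=[35,39,-10] → ·
    (3,3)@(7, 7): e=[29,25,10] → #
    (5,3)@(11, 7): e=[17,-3,50] → ·
    (3,4)@(7, 9): e=[49,29,-14] → ·
    (4,4)@(9, 9): e=[43,15,6] → #
  covered (9 px):
    · · · · · ·
    · # · · · ·
    · · # # # ·
    · · · # # ·
    · · · · # #
    · · · · · #

Result: 17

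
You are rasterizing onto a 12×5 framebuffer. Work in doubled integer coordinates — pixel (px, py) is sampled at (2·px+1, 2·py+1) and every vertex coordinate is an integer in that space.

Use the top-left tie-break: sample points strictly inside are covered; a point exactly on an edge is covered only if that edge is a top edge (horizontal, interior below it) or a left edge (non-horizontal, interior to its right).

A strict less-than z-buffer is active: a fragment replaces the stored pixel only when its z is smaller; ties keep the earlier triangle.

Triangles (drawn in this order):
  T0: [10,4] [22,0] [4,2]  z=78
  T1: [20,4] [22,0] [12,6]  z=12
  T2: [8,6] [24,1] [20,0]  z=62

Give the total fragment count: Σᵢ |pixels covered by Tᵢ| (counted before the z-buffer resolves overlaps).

T0:
  2·area = 48  (B↔C swapped to make it positive)
  edge (10, 4)→(4, 2): d=(-6,-2) top-left  bias=+0
  edge (4, 2)→(22, 0): d=(18,-2) top-left  bias=+0
  edge (22, 0)→(10, 4): d=(-12,4) right/bottom  bias=-1
    (0,0)@(1, 1): e=[0,-24,72] → ·  [on edge]
    (6,0)@(13, 1): e=[24,0,24] → █  [on edge]
    (7,0)@(15, 1): e=[28,4,16] → █
    (8,0)@(17, 1): e=[32,8,8] → █
    (9,0)@(19, 1): e=[36,12,0] → ·  [on edge]
    (3,1)@(7, 3): e=[0,24,24] → █  [on edge]
    (4,1)@(9, 3): e=[4,28,16] → █
    (5,1)@(11, 3): e=[8,32,8] → █
    (6,1)@(13, 3): e=[12,36,0] → ·  [on edge]
    (7,1)@(15, 3): e=[16,40,-8] → ·
    (8,1)@(17, 3): e=[20,44,-16] → ·
    (3,2)@(7, 5): e=[-12,60,0] → ·  [on edge]
    (6,2)@(13, 5): e=[0,72,-24] → ·  [on edge]
    (0,3)@(1, 7): e=[-36,84,0] → ·  [on edge]
    (9,3)@(19, 7): e=[0,120,-72] → ·  [on edge]
  covered (6 px):
    · · · · · · █ █ █ · · ·
    · · · █ █ █ · · · · · ·
    · · · · · · · · · · · ·
    · · · · · · · · · · · ·
    · · · · · · · · · · · ·
T1:
  2·area = 28  (B↔C swapped to make it positive)
  edge (20, 4)→(12, 6): d=(-8,2) right/bottom  bias=-1
  edge (12, 6)→(22, 0): d=(10,-6) top-left  bias=+0
  edge (22, 0)→(20, 4): d=(-2,4) right/bottom  bias=-1
    (10,0)@(21, 1): e=[22,4,2] → █
    (11,0)@(23, 1): e=[18,16,-6] → ·
    (8,1)@(17, 3): e=[14,0,14] → █  [on edge]
    (9,1)@(19, 3): e=[10,12,6] → █
    (10,1)@(21, 3): e=[6,24,-2] → ·
    (7,2)@(15, 5): e=[2,8,18] → █
    (8,2)@(17, 5): e=[-2,20,10] → ·
    (9,2)@(19, 5): e=[-6,32,2] → ·
    (7,3)@(15, 7): e=[-14,28,14] → ·
    (3,4)@(7, 9): e=[-14,0,42] → ·  [on edge]
  covered (4 px):
    · · · · · · · · · · █ ·
    · · · · · · · · █ █ · ·
    · · · · · · · █ · · · ·
    · · · · · · · · · · · ·
    · · · · · · · · · · · ·
T2:
  2·area = 36  (B↔C swapped to make it positive)
  edge (8, 6)→(20, 0): d=(12,-6) top-left  bias=+0
  edge (20, 0)→(24, 1): d=(4,1) right/bottom  bias=-1
  edge (24, 1)→(8, 6): d=(-16,5) right/bottom  bias=-1
    (9,0)@(19, 1): e=[6,5,25] → █
    (10,0)@(21, 1): e=[18,3,15] → █
    (11,0)@(23, 1): e=[30,1,5] → █
    (7,1)@(15, 3): e=[6,17,13] → █
    (8,1)@(17, 3): e=[18,15,3] → █
    (9,1)@(19, 3): e=[30,13,-7] → ·
    (10,1)@(21, 3): e=[42,11,-17] → ·
    (11,1)@(23, 3): e=[54,9,-27] → ·
    (5,2)@(11, 5): e=[6,29,1] → █
    (6,2)@(13, 5): e=[18,27,-9] → ·
    (7,2)@(15, 5): e=[30,25,-19] → ·
    (8,2)@(17, 5): e=[42,23,-29] → ·
  covered (6 px):
    · · · · · · · · · █ █ █
    · · · · · · · █ █ · · ·
    · · · · · █ · · · · · ·
    · · · · · · · · · · · ·
    · · · · · · · · · · · ·

Result: 16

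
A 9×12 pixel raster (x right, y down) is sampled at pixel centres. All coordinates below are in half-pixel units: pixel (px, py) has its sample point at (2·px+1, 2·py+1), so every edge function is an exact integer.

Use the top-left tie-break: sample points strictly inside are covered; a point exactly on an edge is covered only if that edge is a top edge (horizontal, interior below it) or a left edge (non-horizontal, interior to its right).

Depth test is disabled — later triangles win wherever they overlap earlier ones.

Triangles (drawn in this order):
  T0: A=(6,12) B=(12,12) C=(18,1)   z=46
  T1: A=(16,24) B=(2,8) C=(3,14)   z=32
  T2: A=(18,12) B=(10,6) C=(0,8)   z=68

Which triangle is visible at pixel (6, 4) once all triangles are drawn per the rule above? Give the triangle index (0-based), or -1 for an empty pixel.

T0:
  2·area = 66  (B↔C swapped to make it positive)
  edge (6, 12)→(18, 1): d=(12,-11) top-left  bias=+0
  edge (18, 1)→(12, 12): d=(-6,11) right/bottom  bias=-1
  edge (12, 12)→(6, 12): d=(-6,0) right/bottom  bias=-1
    (7,2)@(15, 5): e=[15,9,42] → X
    (8,2)@(17, 5): e=[37,-13,42] → .
    (6,3)@(13, 7): e=[17,19,30] → X
    (7,3)@(15, 7): e=[39,-3,30] → .
    (5,4)@(11, 9): e=[19,29,18] → X
    (7,4)@(15, 9): e=[63,-15,18] → .
    (4,5)@(9, 11): e=[21,39,6] → X
    (6,5)@(13, 11): e=[65,-5,6] → .
    (4,6)@(9, 13): e=[45,27,-6] → .
    (5,6)@(11, 13): e=[67,5,-6] → .
  covered (6 px):
    . . . . . . . . .
    . . . . . . . . .
    . . . . . . . X .
    . . . . . . X . .
    . . . . . X X . .
    . . . . X X . . .
    . . . . . . . . .
    . . . . . . . . .
    . . . . . . . . .
    . . . . . . . . .
    . . . . . . . . .
    . . . . . . . . .
T1:
  2·area = 68  (B↔C swapped to make it positive)
  edge (16, 24)→(3, 14): d=(-13,-10) top-left  bias=+0
  edge (3, 14)→(2, 8): d=(-1,-6) top-left  bias=+0
  edge (2, 8)→(16, 24): d=(14,16) right/bottom  bias=-1
    (1,5)@(3, 11): e=[39,3,26] → X
    (2,5)@(5, 11): e=[59,15,-6] → .
    (1,6)@(3, 13): e=[13,1,54] → X
    (2,6)@(5, 13): e=[33,13,22] → X
    (3,6)@(7, 13): e=[53,25,-10] → .
    (1,7)@(3, 15): e=[-13,-1,82] → .
    (2,7)@(5, 15): e=[7,11,50] → X
    (3,7)@(7, 15): e=[27,23,18] → X
    (4,7)@(9, 15): e=[47,35,-14] → .
    (2,8)@(5, 17): e=[-19,9,78] → .
    (3,8)@(7, 17): e=[1,21,46] → X
    (4,8)@(9, 17): e=[21,33,14] → X
  covered (10 px):
    . . . . . . . . .
    . . . . . . . . .
    . . . . . . . . .
    . . . . . . . . .
    . . . . . . . . .
    . X . . . . . . .
    . X X . . . . . .
    . . X X . . . . .
    . . . X X . . . .
    . . . . . X . . .
    . . . . . . X . .
    . . . . . . . X .
T2:
  2·area = 76  (B↔C swapped to make it positive)
  edge (18, 12)→(0, 8): d=(-18,-4) top-left  bias=+0
  edge (0, 8)→(10, 6): d=(10,-2) top-left  bias=+0
  edge (10, 6)→(18, 12): d=(8,6) right/bottom  bias=-1
    (7,2)@(15, 5): e=[114,0,-38] → .  [on edge]
    (2,3)@(5, 7): e=[38,0,38] → X  [on edge]
    (3,3)@(7, 7): e=[46,4,26] → X
    (4,3)@(9, 7): e=[54,8,14] → X
    (5,3)@(11, 7): e=[62,12,2] → X
    (6,3)@(13, 7): e=[70,16,-10] → .
    (2,4)@(5, 9): e=[2,20,54] → X
    (6,4)@(13, 9): e=[34,36,6] → X
    (7,4)@(15, 9): e=[42,40,-6] → .
    (2,5)@(5, 11): e=[-34,40,70] → .
    (3,5)@(7, 11): e=[-26,44,58] → .
    (4,5)@(9, 11): e=[-18,48,46] → .
  covered (10 px):
    . . . . . . . . .
    . . . . . . . . .
    . . . . . . . . .
    . . X X X X . . .
    . . X X X X X . .
    . . . . . . . X .
    . . . . . . . . .
    . . . . . . . . .
    . . . . . . . . .
    . . . . . . . . .
    . . . . . . . . .
    . . . . . . . . .

Z-buffer (winner per pixel, '.' = empty):
  . . . . . . . . .
  . . . . . . . . .
  . . . . . . . 0 .
  . . 2 2 2 2 0 . .
  . . 2 2 2 2 2 . .
  . 1 . . 0 0 . 2 .
  . 1 1 . . . . . .
  . . 1 1 . . . . .
  . . . 1 1 . . . .
  . . . . . 1 . . .
  . . . . . . 1 . .
  . . . . . . . 1 .

Result: 2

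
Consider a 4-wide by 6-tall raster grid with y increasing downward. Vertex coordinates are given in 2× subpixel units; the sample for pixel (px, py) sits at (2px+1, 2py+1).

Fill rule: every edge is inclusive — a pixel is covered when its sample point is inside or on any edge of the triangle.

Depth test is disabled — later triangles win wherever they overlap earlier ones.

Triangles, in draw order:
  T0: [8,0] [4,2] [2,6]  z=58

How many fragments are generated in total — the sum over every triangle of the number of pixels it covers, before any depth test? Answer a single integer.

T0:
  2·area = 12  (B↔C swapped to make it positive)
  edge (8, 0)→(2, 6): d=(-6,6) inclusive
  edge (2, 6)→(4, 2): d=(2,-4) inclusive
  edge (4, 2)→(8, 0): d=(4,-2) inclusive
    (3,0)@(7, 1): e=[0,10,2] → █  [on edge]
    (2,1)@(5, 3): e=[0,6,6] → █  [on edge]
    (3,1)@(7, 3): e=[-12,14,10] → ·
    (1,2)@(3, 5): e=[0,2,10] → █  [on edge]
    (2,2)@(5, 5): e=[-12,10,14] → ·
    (0,3)@(1, 7): e=[0,-2,14] → ·  [on edge]
    (1,3)@(3, 7): e=[-12,6,18] → ·
  covered (3 px):
    · · · █
    · · █ ·
    · █ · ·
    · · · ·
    · · · ·
    · · · ·

Final: 3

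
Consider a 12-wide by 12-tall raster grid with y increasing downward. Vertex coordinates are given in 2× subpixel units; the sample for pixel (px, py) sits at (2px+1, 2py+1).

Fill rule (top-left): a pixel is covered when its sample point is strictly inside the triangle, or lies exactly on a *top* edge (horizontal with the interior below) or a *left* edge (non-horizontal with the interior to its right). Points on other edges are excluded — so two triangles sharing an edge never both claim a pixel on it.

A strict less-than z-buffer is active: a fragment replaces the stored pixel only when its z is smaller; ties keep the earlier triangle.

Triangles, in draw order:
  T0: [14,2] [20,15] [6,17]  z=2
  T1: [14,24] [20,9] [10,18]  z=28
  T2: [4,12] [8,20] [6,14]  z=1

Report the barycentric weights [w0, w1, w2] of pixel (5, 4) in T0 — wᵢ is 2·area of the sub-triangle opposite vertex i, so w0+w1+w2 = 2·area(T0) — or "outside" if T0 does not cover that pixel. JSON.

T0:
  2·area = 194
  edge (14, 2)→(20, 15): d=(6,13) right/bottom  bias=-1
  edge (20, 15)→(6, 17): d=(-14,2) right/bottom  bias=-1
  edge (6, 17)→(14, 2): d=(8,-15) top-left  bias=+0
    (6,2)@(13, 5): e=[31,154,9] → █
    (7,2)@(15, 5): e=[5,150,39] → █
    (8,2)@(17, 5): e=[-21,146,69] → ·
    (6,3)@(13, 7): e=[43,126,25] → █
    (8,3)@(17, 7): e=[-9,118,85] → ·
    (5,4)@(11, 9): e=[81,102,11] → █
    (8,4)@(17, 9): e=[3,90,101] → █
    (9,4)@(19, 9): e=[-23,86,131] → ·
    (5,5)@(11, 11): e=[93,74,27] → █
    (9,5)@(19, 11): e=[-11,58,147] → ·
    (4,6)@(9, 13): e=[131,50,13] → █
    (9,6)@(19, 13): e=[1,30,163] → █
  covered (24 px):
    · · · · · · · · · · · ·
    · · · · · · · · · · · ·
    · · · · · · █ █ · · · ·
    · · · · · · █ █ · · · ·
    · · · · · █ █ █ █ · · ·
    · · · · · █ █ █ █ · · ·
    · · · · █ █ █ █ █ █ · ·
    · · · · █ █ █ █ █ █ · ·
    · · · · · · · · · · · ·
    · · · · · · · · · · · ·
    · · · · · · · · · · · ·
    · · · · · · · · · · · ·
T1:
  2·area = 96  (B↔C swapped to make it positive)
  edge (14, 24)→(10, 18): d=(-4,-6) top-left  bias=+0
  edge (10, 18)→(20, 9): d=(10,-9) top-left  bias=+0
  edge (20, 9)→(14, 24): d=(-6,15) right/bottom  bias=-1
    (9,5)@(19, 11): e=[82,11,3] → █
    (10,5)@(21, 11): e=[94,29,-27] → ·
    (8,6)@(17, 13): e=[62,13,21] → █
    (9,6)@(19, 13): e=[74,31,-9] → ·
    (7,7)@(15, 15): e=[42,15,39] → █
    (9,7)@(19, 15): e=[66,51,-21] → ·
    (6,8)@(13, 17): e=[22,17,57] → █
    (8,8)@(17, 17): e=[46,53,-3] → ·
    (5,9)@(11, 19): e=[2,19,75] → █
    (8,9)@(17, 19): e=[38,73,-15] → ·
    (5,10)@(11, 21): e=[-6,39,63] → ·
    (6,10)@(13, 21): e=[6,57,33] → █
  covered (11 px):
    · · · · · · · · · · · ·
    · · · · · · · · · · · ·
    · · · · · · · · · · · ·
    · · · · · · · · · · · ·
    · · · · · · · · · · · ·
    · · · · · · · · · █ · ·
    · · · · · · · · █ · · ·
    · · · · · · · █ █ · · ·
    · · · · · · █ █ · · · ·
    · · · · · █ █ █ · · · ·
    · · · · · · █ █ · · · ·
    · · · · · · · · · · · ·
T2:
  2·area = 8  (B↔C swapped to make it positive)
  edge (4, 12)→(6, 14): d=(2,2) right/bottom  bias=-1
  edge (6, 14)→(8, 20): d=(2,6) right/bottom  bias=-1
  edge (8, 20)→(4, 12): d=(-4,-8) top-left  bias=+0
    (1,2)@(3, 5): e=[-12,0,20] → ·  [on edge]
    (0,4)@(1, 9): e=[0,20,-12] → ·  [on edge]
    (1,5)@(3, 11): e=[0,12,-4] → ·  [on edge]
    (2,5)@(5, 11): e=[-4,0,12] → ·  [on edge]
    (2,6)@(5, 13): e=[0,4,4] → ·  [on edge]
    (3,7)@(7, 15): e=[0,-4,12] → ·  [on edge]
    (3,8)@(7, 17): e=[4,0,4] → ·  [on edge]
    (4,8)@(9, 17): e=[0,-12,20] → ·  [on edge]
    (5,9)@(11, 19): e=[0,-20,28] → ·  [on edge]
    (6,10)@(13, 21): e=[0,-28,36] → ·  [on edge]
    (4,11)@(9, 23): e=[12,0,-4] → ·  [on edge]
    (7,11)@(15, 23): e=[0,-36,44] → ·  [on edge]
  covered (0 px):
    · · · · · · · · · · · ·
    · · · · · · · · · · · ·
    · · · · · · · · · · · ·
    · · · · · · · · · · · ·
    · · · · · · · · · · · ·
    · · · · · · · · · · · ·
    · · · · · · · · · · · ·
    · · · · · · · · · · · ·
    · · · · · · · · · · · ·
    · · · · · · · · · · · ·
    · · · · · · · · · · · ·
    · · · · · · · · · · · ·

Final: [102,11,81]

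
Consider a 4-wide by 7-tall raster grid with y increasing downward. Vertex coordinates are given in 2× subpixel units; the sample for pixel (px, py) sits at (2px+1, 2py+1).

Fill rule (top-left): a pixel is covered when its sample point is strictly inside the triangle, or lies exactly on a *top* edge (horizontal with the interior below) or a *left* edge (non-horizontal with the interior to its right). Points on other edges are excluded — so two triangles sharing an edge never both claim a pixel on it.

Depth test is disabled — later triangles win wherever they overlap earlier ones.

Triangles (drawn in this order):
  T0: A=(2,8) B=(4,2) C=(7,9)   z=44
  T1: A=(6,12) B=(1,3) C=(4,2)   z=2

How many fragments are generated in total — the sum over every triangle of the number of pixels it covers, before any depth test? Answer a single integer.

T0:
  2·area = 32
  edge (2, 8)→(4, 2): d=(2,-6) top-left  bias=+0
  edge (4, 2)→(7, 9): d=(3,7) right/bottom  bias=-1
  edge (7, 9)→(2, 8): d=(-5,-1) top-left  bias=+0
    (1,2)@(3, 5): e=[0,16,16] → █  [on edge]
    (2,2)@(5, 5): e=[12,2,18] → █
    (3,2)@(7, 5): e=[24,-12,20] → ·
    (1,3)@(3, 7): e=[4,22,6] → █
    (3,3)@(7, 7): e=[28,-6,10] → ·
    (1,4)@(3, 9): e=[8,28,-4] → ·
    (2,4)@(5, 9): e=[20,14,-2] → ·
    (3,4)@(7, 9): e=[32,0,0] → ·  [on edge]
    (0,5)@(1, 11): e=[0,48,-16] → ·  [on edge]
  covered (4 px):
    · · · ·
    · · · ·
    · █ █ ·
    · █ █ ·
    · · · ·
    · · · ·
    · · · ·
T1:
  2·area = 32
  edge (6, 12)→(1, 3): d=(-5,-9) top-left  bias=+0
  edge (1, 3)→(4, 2): d=(3,-1) top-left  bias=+0
  edge (4, 2)→(6, 12): d=(2,10) right/bottom  bias=-1
    (3,0)@(7, 1): e=[64,0,-32] → ·  [on edge]
    (0,1)@(1, 3): e=[0,0,32] → █  [on edge]
    (1,1)@(3, 3): e=[18,2,12] → █
    (2,1)@(5, 3): e=[36,4,-8] → ·
    (0,2)@(1, 5): e=[-10,6,36] → ·
    (1,2)@(3, 5): e=[8,8,16] → █
    (2,2)@(5, 5): e=[26,10,-4] → ·
    (1,3)@(3, 7): e=[-2,14,20] → ·
    (2,3)@(5, 7): e=[16,16,0] → ·  [on edge]
    (2,4)@(5, 9): e=[6,22,4] → █
    (3,4)@(7, 9): e=[24,24,-16] → ·
    (2,5)@(5, 11): e=[-4,28,8] → ·
  covered (4 px):
    · · · ·
    █ █ · ·
    · █ · ·
    · · · ·
    · · █ ·
    · · · ·
    · · · ·

Result: 8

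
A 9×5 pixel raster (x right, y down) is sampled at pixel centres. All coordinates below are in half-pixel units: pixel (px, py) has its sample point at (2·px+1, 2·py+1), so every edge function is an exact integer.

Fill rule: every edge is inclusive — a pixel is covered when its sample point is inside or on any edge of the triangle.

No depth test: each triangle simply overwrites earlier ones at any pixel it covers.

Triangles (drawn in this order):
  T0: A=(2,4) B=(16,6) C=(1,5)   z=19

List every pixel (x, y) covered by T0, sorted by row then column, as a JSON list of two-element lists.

T0:
  2·area = 16
  edge (2, 4)→(16, 6): d=(14,2) inclusive
  edge (16, 6)→(1, 5): d=(-15,-1) inclusive
  edge (1, 5)→(2, 4): d=(1,-1) inclusive
    (2,0)@(5, 1): e=[-48,64,0] → ·  [on edge]
    (1,1)@(3, 3): e=[-16,32,0] → ·  [on edge]
    (0,2)@(1, 5): e=[16,0,0] → #  [on edge]
    (1,2)@(3, 5): e=[12,2,2] → #
    (2,2)@(5, 5): e=[8,4,4] → #
    (3,2)@(7, 5): e=[4,6,6] → #
    (4,2)@(9, 5): e=[0,8,8] → #  [on edge]
    (5,2)@(11, 5): e=[-4,10,10] → ·
    (0,3)@(1, 7): e=[44,-30,2] → ·
    (1,3)@(3, 7): e=[40,-28,4] → ·
    (2,3)@(5, 7): e=[36,-26,6] → ·
    (3,3)@(7, 7): e=[32,-24,8] → ·
  covered (5 px):
    · · · · · · · · ·
    · · · · · · · · ·
    # # # # # · · · ·
    · · · · · · · · ·
    · · · · · · · · ·

Answer: [[0,2],[1,2],[2,2],[3,2],[4,2]]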